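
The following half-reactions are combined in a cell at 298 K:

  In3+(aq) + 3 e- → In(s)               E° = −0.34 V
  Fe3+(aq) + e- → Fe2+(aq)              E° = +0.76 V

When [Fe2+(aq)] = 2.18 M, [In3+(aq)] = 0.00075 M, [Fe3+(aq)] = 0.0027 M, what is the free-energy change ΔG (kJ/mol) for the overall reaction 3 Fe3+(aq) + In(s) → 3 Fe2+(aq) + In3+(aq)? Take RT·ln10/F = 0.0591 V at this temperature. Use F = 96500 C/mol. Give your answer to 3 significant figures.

E°cell = +0.76 − (−0.34) = +1.10 V; the balanced reaction transfers n = 3 electrons.
Here Q = ([Fe2+(aq)]^3·[In3+(aq)]) / [Fe3+(aq)]^3 = 3.95×10^5 (log Q = 5.596), giving E = +1.10 − (0.0591/3)·(5.596) = +0.9898 V.
Finally ΔG = −nFE = −(3)(96500 C/mol)(+0.9898 V) = −287 kJ/mol.

−287 kJ/mol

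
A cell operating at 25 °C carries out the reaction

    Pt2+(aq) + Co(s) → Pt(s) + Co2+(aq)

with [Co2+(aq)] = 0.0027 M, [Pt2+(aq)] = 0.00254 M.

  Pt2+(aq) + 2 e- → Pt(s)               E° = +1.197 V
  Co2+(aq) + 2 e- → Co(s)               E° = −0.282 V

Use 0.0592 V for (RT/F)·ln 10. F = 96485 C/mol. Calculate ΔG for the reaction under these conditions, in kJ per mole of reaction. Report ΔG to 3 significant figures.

−285 kJ/mol

With Pt²⁺/Pt reduced at the cathode, E°cell = +1.197 − (−0.282) = +1.479 V and n = 2.
Here Q = [Co2+(aq)] / [Pt2+(aq)] = 1.06 (log Q = 0.027), giving E = +1.479 − (0.0592/2)·(0.027) = +1.4782 V.
Finally ΔG = −nFE = −(2)(96485 C/mol)(+1.4782 V) = −285 kJ/mol.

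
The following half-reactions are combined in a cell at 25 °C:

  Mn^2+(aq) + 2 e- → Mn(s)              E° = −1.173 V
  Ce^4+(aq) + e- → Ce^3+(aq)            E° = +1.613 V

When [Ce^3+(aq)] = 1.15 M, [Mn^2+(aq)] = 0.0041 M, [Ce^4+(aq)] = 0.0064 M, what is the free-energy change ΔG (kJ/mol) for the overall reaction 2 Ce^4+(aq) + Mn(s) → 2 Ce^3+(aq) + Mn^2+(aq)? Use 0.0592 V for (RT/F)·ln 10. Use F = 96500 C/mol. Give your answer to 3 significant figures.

With Ce⁴⁺/Ce³⁺ reduced at the cathode, E°cell = +1.613 − (−1.173) = +2.786 V and n = 2.
Here Q = ([Ce^3+(aq)]^2·[Mn^2+(aq)]) / [Ce^4+(aq)]^2 = 132 (log Q = 2.122), giving E = +2.786 − (0.0592/2)·(2.122) = +2.7232 V.
Finally ΔG = −nFE = −(2)(96500 C/mol)(+2.7232 V) = −526 kJ/mol.

−526 kJ/mol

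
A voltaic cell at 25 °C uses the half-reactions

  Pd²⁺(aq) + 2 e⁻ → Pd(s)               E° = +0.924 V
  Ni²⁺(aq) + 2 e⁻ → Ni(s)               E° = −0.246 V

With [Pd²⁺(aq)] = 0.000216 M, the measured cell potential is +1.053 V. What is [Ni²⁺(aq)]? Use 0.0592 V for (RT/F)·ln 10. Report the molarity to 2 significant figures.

With Pd²⁺/Pd at the cathode and Ni²⁺/Ni at the anode, E°cell = +0.924 − (−0.246) = +1.170 V (n = 2).
Since E = E° − (0.0592/n)·log Q, log Q = n(E° − E)/0.0592 = 3.953.
For Pd²⁺(aq) + Ni(s) → Pd(s) + Ni²⁺(aq), the reaction quotient is Q = [Ni²⁺(aq)] / [Pd²⁺(aq)].
Solving for the unknown gives log [Ni²⁺(aq)] = 0.287, so [Ni²⁺(aq)] ≈ 1.9 M.

1.9 M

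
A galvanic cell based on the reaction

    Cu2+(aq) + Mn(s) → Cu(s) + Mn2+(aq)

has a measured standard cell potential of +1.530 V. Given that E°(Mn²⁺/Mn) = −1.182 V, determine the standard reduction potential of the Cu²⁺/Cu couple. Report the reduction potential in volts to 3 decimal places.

+0.348 V

In the reaction as written the Cu²⁺/Cu couple is reduced (cathode) and Mn²⁺/Mn is oxidized (anode), so E°cell = E°(Cu²⁺/Cu) − E°(Mn²⁺/Mn).
E°(Cu²⁺/Cu) = E°cell + E°(anode) = +1.530 + (−1.182) = +0.348 V.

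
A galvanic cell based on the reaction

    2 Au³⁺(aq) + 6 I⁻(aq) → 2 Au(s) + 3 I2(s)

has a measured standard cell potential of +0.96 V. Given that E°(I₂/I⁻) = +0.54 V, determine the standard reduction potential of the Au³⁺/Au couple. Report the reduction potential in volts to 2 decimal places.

In the reaction as written the Au³⁺/Au couple is reduced (cathode) and I₂/I⁻ is oxidized (anode), so E°cell = E°(Au³⁺/Au) − E°(I₂/I⁻).
E°(Au³⁺/Au) = E°cell + E°(anode) = +0.96 + (+0.54) = +1.50 V.

+1.50 V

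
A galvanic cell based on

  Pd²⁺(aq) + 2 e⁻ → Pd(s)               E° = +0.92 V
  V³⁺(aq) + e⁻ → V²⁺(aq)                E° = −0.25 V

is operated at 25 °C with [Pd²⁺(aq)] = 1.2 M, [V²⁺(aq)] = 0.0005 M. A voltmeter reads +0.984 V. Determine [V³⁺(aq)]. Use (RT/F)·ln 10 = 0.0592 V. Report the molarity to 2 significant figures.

With Pd²⁺/Pd at the cathode and V³⁺/V²⁺ at the anode, E°cell = +0.92 − (−0.25) = +1.17 V (n = 2).
Since E = E° − (0.0592/n)·log Q, log Q = n(E° − E)/0.0592 = 6.284.
For Pd²⁺(aq) + 2 V²⁺(aq) → Pd(s) + 2 V³⁺(aq), the reaction quotient is Q = [V³⁺(aq)]^2 / ([Pd²⁺(aq)]·[V²⁺(aq)]^2).
Isolating [V³⁺(aq)] in Q = 10^{6.284} yields log [V³⁺(aq)] = −0.119, i.e. 0.76 M.

0.76 M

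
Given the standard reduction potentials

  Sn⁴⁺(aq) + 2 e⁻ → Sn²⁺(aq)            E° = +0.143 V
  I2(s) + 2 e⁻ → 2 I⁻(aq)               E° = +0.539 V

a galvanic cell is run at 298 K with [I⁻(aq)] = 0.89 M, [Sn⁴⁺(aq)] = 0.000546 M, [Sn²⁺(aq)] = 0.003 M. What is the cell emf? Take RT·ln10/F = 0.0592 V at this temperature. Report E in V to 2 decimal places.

+0.42 V

Since E°(I₂/I⁻) > E°(Sn⁴⁺/Sn²⁺), I₂/I⁻ serves as the cathode.
The standard potential is +0.539 − (+0.143) = +0.396 V and the balanced reaction transfers n = 2 electrons.
Balancing gives I2(s) + Sn²⁺(aq) → 2 I⁻(aq) + Sn⁴⁺(aq); hence Q = ([I⁻(aq)]^2·[Sn⁴⁺(aq)]) / [Sn²⁺(aq)] = 0.144 (log Q = −0.841).
E = E° − (0.0592/n)·log Q = +0.396 − (0.0592/2)(−0.841) = +0.42 V.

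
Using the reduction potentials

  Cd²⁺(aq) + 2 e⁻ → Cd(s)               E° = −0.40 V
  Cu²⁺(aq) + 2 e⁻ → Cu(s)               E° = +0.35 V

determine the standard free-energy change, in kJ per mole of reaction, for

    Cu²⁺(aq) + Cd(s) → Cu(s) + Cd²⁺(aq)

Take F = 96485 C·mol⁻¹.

−145 kJ/mol

In the reaction as written Cu²⁺(aq) is reduced, so the Cu²⁺/Cu couple is the cathode and Cd²⁺/Cd is the anode.
E°cell = +0.35 − (−0.40) = +0.75 V; balancing electrons gives n = 2.
ΔG° = −nFE°cell = −(2)(96485)(+0.75) J/mol = −145 kJ/mol.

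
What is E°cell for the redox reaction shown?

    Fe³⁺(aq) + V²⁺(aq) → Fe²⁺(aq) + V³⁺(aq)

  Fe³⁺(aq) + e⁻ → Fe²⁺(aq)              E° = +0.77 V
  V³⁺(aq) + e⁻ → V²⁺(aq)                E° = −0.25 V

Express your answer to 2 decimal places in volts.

Fe³⁺(aq) gains electrons, so the Fe³⁺/Fe²⁺ couple is the cathode; the V³⁺/V²⁺ couple is the anode.
E°cell = E°(cathode) − E°(anode) = +0.77 − (−0.25) = +1.02 V.

+1.02 V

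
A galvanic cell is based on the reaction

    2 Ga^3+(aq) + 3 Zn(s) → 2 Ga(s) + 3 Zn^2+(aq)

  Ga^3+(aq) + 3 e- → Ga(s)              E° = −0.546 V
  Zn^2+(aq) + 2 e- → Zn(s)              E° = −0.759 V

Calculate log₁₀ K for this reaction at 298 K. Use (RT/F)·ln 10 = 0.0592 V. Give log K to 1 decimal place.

log K = 21.6

The Ga³⁺/Ga couple is reduced (cathode); E°cell = −0.546 − (−0.759) = +0.213 V with n = 6.
At equilibrium E = 0, so log K = nE°cell / 0.0592 = (6)(+0.213) / 0.0592 = 21.6.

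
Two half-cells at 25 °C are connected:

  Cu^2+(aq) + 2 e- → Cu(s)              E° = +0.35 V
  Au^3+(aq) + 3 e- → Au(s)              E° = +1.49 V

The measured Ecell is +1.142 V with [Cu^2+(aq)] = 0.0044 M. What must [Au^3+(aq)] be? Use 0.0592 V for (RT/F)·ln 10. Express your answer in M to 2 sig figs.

0.00037 M

The Au³⁺/Au couple has the larger reduction potential, so it is the cathode: E°cell = +1.49 − (+0.35) = +1.14 V and n = 6.
From the Nernst equation, log Q = n(E° − E)/0.0592 = 6·(+1.14 − (+1.142))/0.0592 = −0.203.
For 2 Au^3+(aq) + 3 Cu(s) → 2 Au(s) + 3 Cu^2+(aq), the reaction quotient is Q = [Cu^2+(aq)]^3 / [Au^3+(aq)]^2.
Solving for the unknown gives log [Au^3+(aq)] = −3.433, so [Au^3+(aq)] ≈ 0.00037 M.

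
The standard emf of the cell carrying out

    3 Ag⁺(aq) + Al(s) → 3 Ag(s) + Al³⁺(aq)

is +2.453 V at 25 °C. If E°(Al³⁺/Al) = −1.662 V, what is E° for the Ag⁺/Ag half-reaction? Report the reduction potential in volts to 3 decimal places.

+0.791 V

In the reaction as written the Ag⁺/Ag couple is reduced (cathode) and Al³⁺/Al is oxidized (anode), so E°cell = E°(Ag⁺/Ag) − E°(Al³⁺/Al).
E°(Ag⁺/Ag) = E°cell + E°(anode) = +2.453 + (−1.662) = +0.791 V.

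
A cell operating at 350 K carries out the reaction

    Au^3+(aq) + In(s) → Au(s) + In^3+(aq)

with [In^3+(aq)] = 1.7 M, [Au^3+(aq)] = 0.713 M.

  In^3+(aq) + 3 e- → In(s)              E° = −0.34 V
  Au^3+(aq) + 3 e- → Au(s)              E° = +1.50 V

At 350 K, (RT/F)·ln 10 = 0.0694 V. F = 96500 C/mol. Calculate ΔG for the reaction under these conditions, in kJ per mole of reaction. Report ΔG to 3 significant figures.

−530 kJ/mol

With Au³⁺/Au reduced at the cathode, E°cell = +1.50 − (−0.34) = +1.84 V and n = 3.
The reaction quotient is [In^3+(aq)] / [Au^3+(aq)] = 2.38; by Nernst, E = +1.84 − (0.0694/3)(0.377) = +1.8313 V.
Then ΔG = −nFE = −3 × 96500 × +1.8313 J/mol = −530 kJ/mol.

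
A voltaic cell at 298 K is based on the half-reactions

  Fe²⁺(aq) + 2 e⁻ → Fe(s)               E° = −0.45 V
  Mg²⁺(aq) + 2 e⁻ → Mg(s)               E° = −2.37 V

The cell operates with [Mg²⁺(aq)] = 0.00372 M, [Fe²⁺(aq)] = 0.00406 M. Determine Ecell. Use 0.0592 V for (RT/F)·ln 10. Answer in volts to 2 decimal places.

Since E°(Fe²⁺/Fe) > E°(Mg²⁺/Mg), Fe²⁺/Fe serves as the cathode.
E°cell = −0.45 − (−2.37) = +1.92 V, with n = 2 electrons transferred.
The balanced reaction is Fe²⁺(aq) + Mg(s) → Fe(s) + Mg²⁺(aq), so Q = [Mg²⁺(aq)] / [Fe²⁺(aq)] = 0.916 and log Q = −0.038.
Applying E = E° − (RT ln10/nF)·log Q gives +1.92 − (0.0592/2)(−0.038) = +1.92 V.

+1.92 V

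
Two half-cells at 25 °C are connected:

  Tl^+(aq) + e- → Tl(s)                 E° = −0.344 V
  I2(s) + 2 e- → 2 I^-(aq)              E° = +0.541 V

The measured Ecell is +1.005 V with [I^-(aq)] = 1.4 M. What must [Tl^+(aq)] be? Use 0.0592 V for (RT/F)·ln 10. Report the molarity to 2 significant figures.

I₂/I⁻ is the cathode (higher E°); E°cell = +0.541 − (−0.344) = +0.885 V with n = 2.
Rearranging E = E° − (0.0592/n)·log Q gives log Q = 2(+0.885 − (+1.005))/0.0592 = −4.054.
For I2(s) + 2 Tl(s) → 2 I^-(aq) + 2 Tl^+(aq), the reaction quotient is Q = [I^-(aq)]^2·[Tl^+(aq)]^2.
Solving for the unknown gives log [Tl^+(aq)] = −2.173, so [Tl^+(aq)] ≈ 0.0067 M.

0.0067 M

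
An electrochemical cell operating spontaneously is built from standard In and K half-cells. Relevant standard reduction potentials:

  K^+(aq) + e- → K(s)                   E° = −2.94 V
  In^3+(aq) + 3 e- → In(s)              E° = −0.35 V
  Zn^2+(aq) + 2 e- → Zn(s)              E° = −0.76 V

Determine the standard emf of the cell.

+2.59 V

The In³⁺/In couple has the higher E°, so In ion is reduced (cathode) and K is oxidized (anode).
E°cell = E°(cathode) − E°(anode) = −0.35 − (−2.94) = +2.59 V.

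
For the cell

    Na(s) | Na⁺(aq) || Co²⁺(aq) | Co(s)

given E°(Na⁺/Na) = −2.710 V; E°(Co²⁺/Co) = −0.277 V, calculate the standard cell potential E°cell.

+2.433 V

By convention the left-hand electrode in cell notation is the anode (oxidation) and the right-hand electrode is the cathode (reduction).
E°cell = E°(right) − E°(left) = −0.277 − (−2.710) = +2.433 V.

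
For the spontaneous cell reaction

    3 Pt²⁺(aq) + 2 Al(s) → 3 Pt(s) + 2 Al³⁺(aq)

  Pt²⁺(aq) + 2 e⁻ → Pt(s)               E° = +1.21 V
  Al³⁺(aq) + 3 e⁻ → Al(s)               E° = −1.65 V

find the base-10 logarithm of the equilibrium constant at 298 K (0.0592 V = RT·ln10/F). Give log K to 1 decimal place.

The Pt²⁺/Pt couple is reduced (cathode); E°cell = +1.21 − (−1.65) = +2.86 V with n = 6.
At equilibrium E = 0, so log K = nE°cell / 0.0592 = (6)(+2.86) / 0.0592 = 289.9.

log K = 289.9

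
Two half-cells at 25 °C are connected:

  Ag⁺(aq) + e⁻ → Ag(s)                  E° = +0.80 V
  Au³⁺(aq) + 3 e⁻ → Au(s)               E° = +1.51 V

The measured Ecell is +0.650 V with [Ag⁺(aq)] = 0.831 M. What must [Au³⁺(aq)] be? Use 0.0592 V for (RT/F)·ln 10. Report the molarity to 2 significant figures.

0.00052 M

The Au³⁺/Au couple has the larger reduction potential, so it is the cathode: E°cell = +1.51 − (+0.80) = +0.71 V and n = 3.
Since E = E° − (0.0592/n)·log Q, log Q = n(E° − E)/0.0592 = 3.041.
The balanced reaction is Au³⁺(aq) + 3 Ag(s) → Au(s) + 3 Ag⁺(aq), so Q = [Ag⁺(aq)]^3 / [Au³⁺(aq)].
Solving for the unknown gives log [Au³⁺(aq)] = −3.282, so [Au³⁺(aq)] ≈ 0.00052 M.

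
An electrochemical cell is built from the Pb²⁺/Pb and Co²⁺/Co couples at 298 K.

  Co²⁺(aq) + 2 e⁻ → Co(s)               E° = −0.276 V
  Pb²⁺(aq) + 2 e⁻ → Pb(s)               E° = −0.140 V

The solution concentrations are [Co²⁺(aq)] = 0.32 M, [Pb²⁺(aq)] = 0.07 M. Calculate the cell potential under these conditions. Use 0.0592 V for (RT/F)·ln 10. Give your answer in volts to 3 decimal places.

Pb²⁺/Pb is reduced (cathode, E° = −0.140 V) and Co²⁺/Co is oxidized (anode).
E°cell = −0.140 − (−0.276) = +0.136 V, with n = 2 electrons transferred.
Balancing gives Pb²⁺(aq) + Co(s) → Pb(s) + Co²⁺(aq); hence Q = [Co²⁺(aq)] / [Pb²⁺(aq)] = 4.57 (log Q = 0.660).
E = E° − (0.0592/n)·log Q = +0.136 − (0.0592/2)(0.660) = +0.116 V.

+0.116 V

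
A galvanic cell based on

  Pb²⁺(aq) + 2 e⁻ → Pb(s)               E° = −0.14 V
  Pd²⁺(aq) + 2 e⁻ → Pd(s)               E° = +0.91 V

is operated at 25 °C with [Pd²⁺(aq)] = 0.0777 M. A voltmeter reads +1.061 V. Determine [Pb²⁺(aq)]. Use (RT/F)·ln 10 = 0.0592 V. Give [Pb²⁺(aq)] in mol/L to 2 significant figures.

0.033 M

The Pd²⁺/Pd couple has the larger reduction potential, so it is the cathode: E°cell = +0.91 − (−0.14) = +1.05 V and n = 2.
Since E = E° − (0.0592/n)·log Q, log Q = n(E° − E)/0.0592 = −0.372.
The balanced reaction is Pd²⁺(aq) + Pb(s) → Pd(s) + Pb²⁺(aq), so Q = [Pb²⁺(aq)] / [Pd²⁺(aq)].
Solving for the unknown gives log [Pb²⁺(aq)] = −1.482, so [Pb²⁺(aq)] ≈ 0.033 M.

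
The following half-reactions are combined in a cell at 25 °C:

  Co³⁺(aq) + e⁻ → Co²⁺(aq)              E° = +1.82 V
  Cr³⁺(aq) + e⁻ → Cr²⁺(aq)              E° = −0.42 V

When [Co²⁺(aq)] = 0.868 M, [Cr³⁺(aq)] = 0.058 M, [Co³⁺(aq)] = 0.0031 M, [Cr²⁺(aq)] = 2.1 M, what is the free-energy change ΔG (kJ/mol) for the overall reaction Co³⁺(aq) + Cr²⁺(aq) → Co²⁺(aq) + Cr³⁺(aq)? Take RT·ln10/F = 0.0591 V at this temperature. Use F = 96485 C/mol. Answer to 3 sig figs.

E°cell = +1.82 − (−0.42) = +2.24 V; the balanced reaction transfers n = 1 electron.
Q = ([Co²⁺(aq)]·[Cr³⁺(aq)]) / ([Co³⁺(aq)]·[Cr²⁺(aq)]) = 7.73, so log Q = 0.888 and E = +2.24 − (0.0591/1)(0.888) = +2.1875 V.
Finally ΔG = −nFE = −(1)(96485 C/mol)(+2.1875 V) = −211 kJ/mol.

−211 kJ/mol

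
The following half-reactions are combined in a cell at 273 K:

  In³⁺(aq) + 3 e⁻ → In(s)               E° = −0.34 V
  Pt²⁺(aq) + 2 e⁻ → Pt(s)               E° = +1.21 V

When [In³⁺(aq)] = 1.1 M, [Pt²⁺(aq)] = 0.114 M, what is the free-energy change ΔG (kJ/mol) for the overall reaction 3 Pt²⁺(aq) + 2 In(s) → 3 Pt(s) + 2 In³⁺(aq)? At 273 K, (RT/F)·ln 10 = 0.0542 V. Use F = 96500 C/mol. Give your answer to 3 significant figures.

The standard cell potential is +1.21 − (−0.34) = +1.55 V, with n = 6 electrons in the balanced equation.
Here Q = [In³⁺(aq)]^2 / [Pt²⁺(aq)]^3 = 817 (log Q = 2.912), giving E = +1.55 − (0.0542/6)·(2.912) = +1.5237 V.
ΔG = −nFE = −(6)(96500)(+1.5237) J/mol = −882 kJ/mol.

−882 kJ/mol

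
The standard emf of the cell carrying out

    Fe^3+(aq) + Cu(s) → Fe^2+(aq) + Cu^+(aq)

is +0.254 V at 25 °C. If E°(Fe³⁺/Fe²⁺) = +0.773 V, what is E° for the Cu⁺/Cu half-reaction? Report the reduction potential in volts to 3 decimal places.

In the reaction as written the Fe³⁺/Fe²⁺ couple is reduced (cathode) and Cu⁺/Cu is oxidized (anode), so E°cell = E°(Fe³⁺/Fe²⁺) − E°(Cu⁺/Cu).
E°(Cu⁺/Cu) = E°(cathode) − E°cell = +0.773 − (+0.254) = +0.519 V.

+0.519 V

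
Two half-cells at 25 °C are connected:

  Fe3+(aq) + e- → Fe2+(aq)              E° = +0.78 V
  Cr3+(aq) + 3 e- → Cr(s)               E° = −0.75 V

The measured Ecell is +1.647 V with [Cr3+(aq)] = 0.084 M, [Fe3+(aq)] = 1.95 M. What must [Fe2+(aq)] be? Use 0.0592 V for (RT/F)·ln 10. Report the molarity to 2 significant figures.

With Fe³⁺/Fe²⁺ at the cathode and Cr³⁺/Cr at the anode, E°cell = +0.78 − (−0.75) = +1.53 V (n = 3).
Since E = E° − (0.0592/n)·log Q, log Q = n(E° − E)/0.0592 = −5.929.
The balanced reaction is 3 Fe3+(aq) + Cr(s) → 3 Fe2+(aq) + Cr3+(aq), so Q = ([Fe2+(aq)]^3·[Cr3+(aq)]) / [Fe3+(aq)]^3.
Substituting the known concentrations and solving, log [Fe2+(aq)] = −1.328 and [Fe2+(aq)] = 0.047 M.

0.047 M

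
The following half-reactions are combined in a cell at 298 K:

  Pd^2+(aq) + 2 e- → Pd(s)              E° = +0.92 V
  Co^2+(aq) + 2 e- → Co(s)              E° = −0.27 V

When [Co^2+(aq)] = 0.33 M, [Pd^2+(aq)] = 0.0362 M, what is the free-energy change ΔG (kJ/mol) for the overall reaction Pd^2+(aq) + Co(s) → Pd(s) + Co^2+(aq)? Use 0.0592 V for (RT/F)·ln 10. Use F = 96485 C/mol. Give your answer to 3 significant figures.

E°cell = +0.92 − (−0.27) = +1.19 V; the balanced reaction transfers n = 2 electrons.
Here Q = [Co^2+(aq)] / [Pd^2+(aq)] = 9.12 (log Q = 0.960), giving E = +1.19 − (0.0592/2)·(0.960) = +1.1616 V.
Then ΔG = −nFE = −2 × 96485 × +1.1616 J/mol = −224 kJ/mol.

−224 kJ/mol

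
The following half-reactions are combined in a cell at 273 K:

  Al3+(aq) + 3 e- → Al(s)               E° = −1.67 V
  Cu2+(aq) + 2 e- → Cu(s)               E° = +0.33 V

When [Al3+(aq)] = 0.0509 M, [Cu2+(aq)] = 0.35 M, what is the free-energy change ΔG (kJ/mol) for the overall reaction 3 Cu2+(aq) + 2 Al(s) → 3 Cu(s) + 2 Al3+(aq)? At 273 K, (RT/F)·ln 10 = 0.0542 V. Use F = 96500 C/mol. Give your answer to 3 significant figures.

With Cu²⁺/Cu reduced at the cathode, E°cell = +0.33 − (−1.67) = +2.00 V and n = 6.
The reaction quotient is [Al3+(aq)]^2 / [Cu2+(aq)]^3 = 0.0604; by Nernst, E = +2.00 − (0.0542/6)(−1.219) = +2.0110 V.
Finally ΔG = −nFE = −(6)(96500 C/mol)(+2.0110 V) = −1160 kJ/mol.

−1160 kJ/mol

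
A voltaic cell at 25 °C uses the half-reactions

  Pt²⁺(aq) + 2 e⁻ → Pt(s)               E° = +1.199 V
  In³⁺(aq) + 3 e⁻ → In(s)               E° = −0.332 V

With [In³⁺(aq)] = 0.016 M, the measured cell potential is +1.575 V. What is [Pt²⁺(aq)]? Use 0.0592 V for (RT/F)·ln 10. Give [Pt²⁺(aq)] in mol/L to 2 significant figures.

The Pt²⁺/Pt couple has the larger reduction potential, so it is the cathode: E°cell = +1.199 − (−0.332) = +1.531 V and n = 6.
Since E = E° − (0.0592/n)·log Q, log Q = n(E° − E)/0.0592 = −4.459.
Balancing electrons gives 3 Pt²⁺(aq) + 2 In(s) → 3 Pt(s) + 2 In³⁺(aq); thus Q = [In³⁺(aq)]^2 / [Pt²⁺(aq)]^3.
Isolating [Pt²⁺(aq)] in Q = 10^{−4.459} yields log [Pt²⁺(aq)] = 0.289, i.e. 1.9 M.

1.9 M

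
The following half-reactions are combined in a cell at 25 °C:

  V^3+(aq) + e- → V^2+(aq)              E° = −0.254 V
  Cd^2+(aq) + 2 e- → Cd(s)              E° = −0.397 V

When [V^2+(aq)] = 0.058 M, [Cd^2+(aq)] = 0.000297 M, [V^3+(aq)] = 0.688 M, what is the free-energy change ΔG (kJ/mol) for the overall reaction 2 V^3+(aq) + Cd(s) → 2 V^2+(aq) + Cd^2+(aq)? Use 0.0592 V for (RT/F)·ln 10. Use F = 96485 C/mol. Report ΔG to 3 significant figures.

−60.0 kJ/mol

With V³⁺/V²⁺ reduced at the cathode, E°cell = −0.254 − (−0.397) = +0.143 V and n = 2.
Here Q = ([V^2+(aq)]^2·[Cd^2+(aq)]) / [V^3+(aq)]^2 = 2.11×10^−6 (log Q = −5.676), giving E = +0.143 − (0.0592/2)·(−5.676) = +0.3110 V.
Then ΔG = −nFE = −2 × 96485 × +0.3110 J/mol = −60.0 kJ/mol.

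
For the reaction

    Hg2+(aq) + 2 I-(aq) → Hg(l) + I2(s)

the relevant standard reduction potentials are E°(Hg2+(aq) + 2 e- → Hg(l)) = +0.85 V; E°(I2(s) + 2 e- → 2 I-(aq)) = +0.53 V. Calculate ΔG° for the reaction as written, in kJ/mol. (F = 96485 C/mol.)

−61.8 kJ/mol

In the reaction as written Hg2+(aq) is reduced, so the Hg²⁺/Hg couple is the cathode and I₂/I⁻ is the anode.
E°cell = +0.85 − (+0.53) = +0.32 V; balancing electrons gives n = 2.
ΔG° = −nFE°cell = −(2)(96485)(+0.32) J/mol = −61.8 kJ/mol.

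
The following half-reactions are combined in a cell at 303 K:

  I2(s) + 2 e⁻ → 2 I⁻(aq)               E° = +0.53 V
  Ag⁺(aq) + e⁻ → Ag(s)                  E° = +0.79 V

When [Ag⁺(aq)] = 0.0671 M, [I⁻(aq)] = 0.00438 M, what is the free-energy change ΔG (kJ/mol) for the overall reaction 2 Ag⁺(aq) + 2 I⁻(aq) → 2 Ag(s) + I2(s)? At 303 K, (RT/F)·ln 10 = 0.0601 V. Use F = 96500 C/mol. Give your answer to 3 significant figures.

−9.21 kJ/mol

E°cell = +0.79 − (+0.53) = +0.26 V; the balanced reaction transfers n = 2 electrons.
Q = 1 / ([Ag⁺(aq)]^2·[I⁻(aq)]^2) = 1.16×10^7, so log Q = 7.064 and E = +0.26 − (0.0601/2)(7.064) = +0.0477 V.
Finally ΔG = −nFE = −(2)(96500 C/mol)(+0.0477 V) = −9.21 kJ/mol.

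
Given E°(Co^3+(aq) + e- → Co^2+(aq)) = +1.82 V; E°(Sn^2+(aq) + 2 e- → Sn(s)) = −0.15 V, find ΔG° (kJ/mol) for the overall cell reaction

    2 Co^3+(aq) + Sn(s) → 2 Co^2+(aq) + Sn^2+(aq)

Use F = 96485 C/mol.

In the reaction as written Co^3+(aq) is reduced, so the Co³⁺/Co²⁺ couple is the cathode and Sn²⁺/Sn is the anode.
E°cell = +1.82 − (−0.15) = +1.97 V; balancing electrons gives n = 2.
ΔG° = −nFE°cell = −(2)(96485)(+1.97) J/mol = −380 kJ/mol.

−380 kJ/mol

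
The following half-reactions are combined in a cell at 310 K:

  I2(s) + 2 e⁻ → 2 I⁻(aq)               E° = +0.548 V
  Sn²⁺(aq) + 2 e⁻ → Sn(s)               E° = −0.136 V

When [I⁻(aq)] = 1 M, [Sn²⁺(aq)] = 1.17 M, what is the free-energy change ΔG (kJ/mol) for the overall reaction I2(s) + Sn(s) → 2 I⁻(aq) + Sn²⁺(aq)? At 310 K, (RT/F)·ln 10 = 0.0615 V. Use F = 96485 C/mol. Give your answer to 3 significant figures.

With I₂/I⁻ reduced at the cathode, E°cell = +0.548 − (−0.136) = +0.684 V and n = 2.
The reaction quotient is [I⁻(aq)]^2·[Sn²⁺(aq)] = 1.17; by Nernst, E = +0.684 − (0.0615/2)(0.068) = +0.6819 V.
Finally ΔG = −nFE = −(2)(96485 C/mol)(+0.6819 V) = −132 kJ/mol.

−132 kJ/mol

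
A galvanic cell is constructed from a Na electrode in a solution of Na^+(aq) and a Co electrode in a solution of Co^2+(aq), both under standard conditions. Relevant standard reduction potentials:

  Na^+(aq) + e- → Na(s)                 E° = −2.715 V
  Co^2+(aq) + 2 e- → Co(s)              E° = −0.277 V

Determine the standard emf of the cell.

+2.438 V

Of the two couples in this cell, the one with the more positive reduction potential is reduced at the cathode: here that is Co²⁺/Co (−0.277 V); Na⁺/Na (−2.715 V) is the anode.
E°cell = E°(cathode) − E°(anode) = −0.277 − (−2.715) = +2.438 V.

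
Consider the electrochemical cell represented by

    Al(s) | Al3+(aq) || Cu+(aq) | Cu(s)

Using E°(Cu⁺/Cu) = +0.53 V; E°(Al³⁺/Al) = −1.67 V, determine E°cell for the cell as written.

By convention the left-hand electrode in cell notation is the anode (oxidation) and the right-hand electrode is the cathode (reduction).
E°cell = E°(right) − E°(left) = +0.53 − (−1.67) = +2.20 V.

+2.20 V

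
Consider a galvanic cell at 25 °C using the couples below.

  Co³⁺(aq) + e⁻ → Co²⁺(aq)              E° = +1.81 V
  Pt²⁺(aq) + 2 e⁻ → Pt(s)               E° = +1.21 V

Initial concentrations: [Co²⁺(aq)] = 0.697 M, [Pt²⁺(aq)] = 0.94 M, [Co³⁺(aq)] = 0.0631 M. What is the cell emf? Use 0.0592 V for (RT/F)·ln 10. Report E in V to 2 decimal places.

The Co³⁺/Co²⁺ couple has the more positive E°, so it is the cathode; Pt²⁺/Pt is the anode.
The standard potential is +1.81 − (+1.21) = +0.60 V and the balanced reaction transfers n = 2 electrons.
Balancing gives 2 Co³⁺(aq) + Pt(s) → 2 Co²⁺(aq) + Pt²⁺(aq); hence Q = ([Co²⁺(aq)]^2·[Pt²⁺(aq)]) / [Co³⁺(aq)]^2 = 115 (log Q = 2.060).
By the Nernst equation, E = +0.60 − (0.0592/2)·(2.060) = +0.54 V.

+0.54 V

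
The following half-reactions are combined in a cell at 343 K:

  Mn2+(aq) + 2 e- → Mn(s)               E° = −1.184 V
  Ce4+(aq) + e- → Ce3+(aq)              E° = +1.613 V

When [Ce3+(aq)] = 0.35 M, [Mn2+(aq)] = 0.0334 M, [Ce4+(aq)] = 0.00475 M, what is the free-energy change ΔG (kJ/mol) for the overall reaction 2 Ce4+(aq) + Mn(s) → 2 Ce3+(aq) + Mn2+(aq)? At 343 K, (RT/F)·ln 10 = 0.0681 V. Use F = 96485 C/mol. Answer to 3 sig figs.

E°cell = +1.613 − (−1.184) = +2.797 V; the balanced reaction transfers n = 2 electrons.
Here Q = ([Ce3+(aq)]^2·[Mn2+(aq)]) / [Ce4+(aq)]^2 = 181 (log Q = 2.258), giving E = +2.797 − (0.0681/2)·(2.258) = +2.7201 V.
ΔG = −nFE = −(2)(96485)(+2.7201) J/mol = −525 kJ/mol.

−525 kJ/mol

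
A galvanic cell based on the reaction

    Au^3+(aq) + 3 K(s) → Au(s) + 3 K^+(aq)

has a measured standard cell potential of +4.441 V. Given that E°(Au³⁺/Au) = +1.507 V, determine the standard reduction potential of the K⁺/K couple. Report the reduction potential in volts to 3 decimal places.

−2.934 V

In the reaction as written the Au³⁺/Au couple is reduced (cathode) and K⁺/K is oxidized (anode), so E°cell = E°(Au³⁺/Au) − E°(K⁺/K).
E°(K⁺/K) = E°(cathode) − E°cell = +1.507 − (+4.441) = −2.934 V.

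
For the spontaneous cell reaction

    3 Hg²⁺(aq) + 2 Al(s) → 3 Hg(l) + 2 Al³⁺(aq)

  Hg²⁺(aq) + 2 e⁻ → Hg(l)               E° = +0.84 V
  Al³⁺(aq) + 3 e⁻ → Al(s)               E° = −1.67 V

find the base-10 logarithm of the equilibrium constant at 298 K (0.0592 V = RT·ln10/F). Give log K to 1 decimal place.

The Hg²⁺/Hg couple is reduced (cathode); E°cell = +0.84 − (−1.67) = +2.51 V with n = 6.
At equilibrium E = 0, so log K = nE°cell / 0.0592 = (6)(+2.51) / 0.0592 = 254.4.

log K = 254.4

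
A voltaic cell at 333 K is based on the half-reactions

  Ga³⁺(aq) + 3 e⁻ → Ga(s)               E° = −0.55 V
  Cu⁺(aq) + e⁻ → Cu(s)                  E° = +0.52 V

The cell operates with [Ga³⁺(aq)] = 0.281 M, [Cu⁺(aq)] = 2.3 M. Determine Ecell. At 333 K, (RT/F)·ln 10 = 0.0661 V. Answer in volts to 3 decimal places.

Since E°(Cu⁺/Cu) > E°(Ga³⁺/Ga), Cu⁺/Cu serves as the cathode.
E°cell = +0.52 − (−0.55) = +1.07 V, with n = 3 electrons transferred.
Balancing gives 3 Cu⁺(aq) + Ga(s) → 3 Cu(s) + Ga³⁺(aq); hence Q = [Ga³⁺(aq)] / [Cu⁺(aq)]^3 = 0.0231 (log Q = −1.636).
Applying E = E° − (RT ln10/nF)·log Q gives +1.07 − (0.0661/3)(−1.636) = +1.106 V.

+1.106 V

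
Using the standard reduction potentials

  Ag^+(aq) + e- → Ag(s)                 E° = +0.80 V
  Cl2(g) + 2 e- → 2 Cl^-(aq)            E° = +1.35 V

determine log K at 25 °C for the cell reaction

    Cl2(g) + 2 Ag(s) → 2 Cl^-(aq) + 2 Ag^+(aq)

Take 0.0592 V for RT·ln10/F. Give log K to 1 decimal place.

The Cl₂/Cl⁻ couple is reduced (cathode); E°cell = +1.35 − (+0.80) = +0.55 V with n = 2.
At equilibrium E = 0, so log K = nE°cell / 0.0592 = (2)(+0.55) / 0.0592 = 18.6.

log K = 18.6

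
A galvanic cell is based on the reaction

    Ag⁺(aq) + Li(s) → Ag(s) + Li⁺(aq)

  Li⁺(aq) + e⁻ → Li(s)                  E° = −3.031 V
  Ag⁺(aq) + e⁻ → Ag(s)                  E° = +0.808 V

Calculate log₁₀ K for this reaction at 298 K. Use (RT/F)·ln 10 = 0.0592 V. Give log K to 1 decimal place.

log K = 64.8

The Ag⁺/Ag couple is reduced (cathode); E°cell = +0.808 − (−3.031) = +3.839 V with n = 1.
At equilibrium E = 0, so log K = nE°cell / 0.0592 = (1)(+3.839) / 0.0592 = 64.8.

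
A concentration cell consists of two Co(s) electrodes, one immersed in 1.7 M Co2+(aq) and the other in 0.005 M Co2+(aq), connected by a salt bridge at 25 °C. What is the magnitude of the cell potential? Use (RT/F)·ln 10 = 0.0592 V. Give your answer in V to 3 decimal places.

For a concentration cell E°cell = 0, since both electrodes use the same couple.
The compartment with the higher Co2+(aq) concentration (1.7 M) acts as the cathode; ions are reduced there and produced at the dilute (0.005 M) anode.
With n = 2, Ecell = −(0.0592/2)·log([dilute]/[conc]) = −(0.0592/2)·log(0.005/1.7) = +0.075 V.

0.075 V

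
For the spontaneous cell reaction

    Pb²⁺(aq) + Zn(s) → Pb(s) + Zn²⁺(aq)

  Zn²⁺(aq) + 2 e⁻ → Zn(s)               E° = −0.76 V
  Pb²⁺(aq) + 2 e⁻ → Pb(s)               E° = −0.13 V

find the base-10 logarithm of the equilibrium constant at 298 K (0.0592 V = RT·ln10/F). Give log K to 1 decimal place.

The Pb²⁺/Pb couple is reduced (cathode); E°cell = −0.13 − (−0.76) = +0.63 V with n = 2.
At equilibrium E = 0, so log K = nE°cell / 0.0592 = (2)(+0.63) / 0.0592 = 21.3.

log K = 21.3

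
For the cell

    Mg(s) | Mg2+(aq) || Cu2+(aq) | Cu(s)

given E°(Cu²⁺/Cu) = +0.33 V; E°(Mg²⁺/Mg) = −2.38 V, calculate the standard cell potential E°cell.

By convention the left-hand electrode in cell notation is the anode (oxidation) and the right-hand electrode is the cathode (reduction).
E°cell = E°(right) − E°(left) = +0.33 − (−2.38) = +2.71 V.

+2.71 V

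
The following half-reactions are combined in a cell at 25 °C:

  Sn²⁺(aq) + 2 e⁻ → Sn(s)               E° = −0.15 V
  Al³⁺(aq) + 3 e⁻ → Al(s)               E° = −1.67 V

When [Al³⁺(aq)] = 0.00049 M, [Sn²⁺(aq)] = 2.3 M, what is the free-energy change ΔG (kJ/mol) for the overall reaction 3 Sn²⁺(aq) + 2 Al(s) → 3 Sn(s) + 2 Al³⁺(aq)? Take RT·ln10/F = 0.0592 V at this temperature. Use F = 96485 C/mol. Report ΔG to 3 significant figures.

E°cell = −0.15 − (−1.67) = +1.52 V; the balanced reaction transfers n = 6 electrons.
Here Q = [Al³⁺(aq)]^2 / [Sn²⁺(aq)]^3 = 1.97×10^−8 (log Q = −7.705), giving E = +1.52 − (0.0592/6)·(−7.705) = +1.5960 V.
Finally ΔG = −nFE = −(6)(96485 C/mol)(+1.5960 V) = −924 kJ/mol.

−924 kJ/mol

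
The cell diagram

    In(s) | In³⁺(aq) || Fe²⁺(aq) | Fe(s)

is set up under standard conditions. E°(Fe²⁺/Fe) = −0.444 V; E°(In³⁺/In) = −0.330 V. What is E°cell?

−0.114 V

By convention the left-hand electrode in cell notation is the anode (oxidation) and the right-hand electrode is the cathode (reduction).
E°cell = E°(right) − E°(left) = −0.444 − (−0.330) = −0.114 V.
The negative sign shows that, as written, the cell would require an external voltage to drive the reaction.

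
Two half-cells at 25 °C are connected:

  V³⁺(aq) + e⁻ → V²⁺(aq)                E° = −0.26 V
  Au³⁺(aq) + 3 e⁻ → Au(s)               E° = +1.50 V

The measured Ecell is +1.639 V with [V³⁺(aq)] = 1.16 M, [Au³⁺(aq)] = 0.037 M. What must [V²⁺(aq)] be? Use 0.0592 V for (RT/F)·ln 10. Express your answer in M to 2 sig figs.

With Au³⁺/Au at the cathode and V³⁺/V²⁺ at the anode, E°cell = +1.50 − (−0.26) = +1.76 V (n = 3).
From the Nernst equation, log Q = n(E° − E)/0.0592 = 3·(+1.76 − (+1.639))/0.0592 = 6.132.
Balancing electrons gives Au³⁺(aq) + 3 V²⁺(aq) → Au(s) + 3 V³⁺(aq); thus Q = [V³⁺(aq)]^3 / ([Au³⁺(aq)]·[V²⁺(aq)]^3).
Substituting the known concentrations and solving, log [V²⁺(aq)] = −1.502 and [V²⁺(aq)] = 0.031 M.

0.031 M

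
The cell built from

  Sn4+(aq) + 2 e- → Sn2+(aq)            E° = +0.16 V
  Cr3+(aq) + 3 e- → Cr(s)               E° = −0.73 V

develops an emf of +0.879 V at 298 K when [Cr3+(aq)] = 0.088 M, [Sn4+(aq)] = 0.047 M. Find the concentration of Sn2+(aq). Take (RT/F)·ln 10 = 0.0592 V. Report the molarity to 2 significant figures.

0.56 M

Sn⁴⁺/Sn²⁺ is the cathode (higher E°); E°cell = +0.16 − (−0.73) = +0.89 V with n = 6.
Since E = E° − (0.0592/n)·log Q, log Q = n(E° − E)/0.0592 = 1.115.
For 3 Sn4+(aq) + 2 Cr(s) → 3 Sn2+(aq) + 2 Cr3+(aq), the reaction quotient is Q = ([Sn2+(aq)]^3·[Cr3+(aq)]^2) / [Sn4+(aq)]^3.
Isolating [Sn2+(aq)] in Q = 10^{1.115} yields log [Sn2+(aq)] = −0.253, i.e. 0.56 M.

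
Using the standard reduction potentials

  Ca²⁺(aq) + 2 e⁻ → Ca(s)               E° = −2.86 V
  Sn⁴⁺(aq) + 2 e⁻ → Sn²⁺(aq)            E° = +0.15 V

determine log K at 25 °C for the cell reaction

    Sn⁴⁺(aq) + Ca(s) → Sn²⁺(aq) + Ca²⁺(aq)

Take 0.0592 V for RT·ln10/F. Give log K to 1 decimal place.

log K = 101.7

The Sn⁴⁺/Sn²⁺ couple is reduced (cathode); E°cell = +0.15 − (−2.86) = +3.01 V with n = 2.
At equilibrium E = 0, so log K = nE°cell / 0.0592 = (2)(+3.01) / 0.0592 = 101.7.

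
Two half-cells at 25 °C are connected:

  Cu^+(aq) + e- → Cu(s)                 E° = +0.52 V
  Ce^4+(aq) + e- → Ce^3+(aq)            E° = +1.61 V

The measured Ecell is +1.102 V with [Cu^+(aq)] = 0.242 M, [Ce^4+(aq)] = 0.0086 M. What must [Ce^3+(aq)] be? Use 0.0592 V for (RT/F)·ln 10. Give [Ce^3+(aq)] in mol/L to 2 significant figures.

0.022 M

With Ce⁴⁺/Ce³⁺ at the cathode and Cu⁺/Cu at the anode, E°cell = +1.61 − (+0.52) = +1.09 V (n = 1).
From the Nernst equation, log Q = n(E° − E)/0.0592 = 1·(+1.09 − (+1.102))/0.0592 = −0.203.
The balanced reaction is Ce^4+(aq) + Cu(s) → Ce^3+(aq) + Cu^+(aq), so Q = ([Ce^3+(aq)]·[Cu^+(aq)]) / [Ce^4+(aq)].
Isolating [Ce^3+(aq)] in Q = 10^{−0.203} yields log [Ce^3+(aq)] = −1.652, i.e. 0.022 M.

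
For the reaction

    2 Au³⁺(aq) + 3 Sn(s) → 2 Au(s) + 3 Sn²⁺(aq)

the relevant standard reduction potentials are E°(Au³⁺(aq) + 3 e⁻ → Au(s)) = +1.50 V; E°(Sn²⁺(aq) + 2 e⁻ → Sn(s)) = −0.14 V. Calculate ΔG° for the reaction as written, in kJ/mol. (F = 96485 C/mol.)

−949 kJ/mol

In the reaction as written Au³⁺(aq) is reduced, so the Au³⁺/Au couple is the cathode and Sn²⁺/Sn is the anode.
E°cell = +1.50 − (−0.14) = +1.64 V; balancing electrons gives n = 6.
ΔG° = −nFE°cell = −(6)(96485)(+1.64) J/mol = −949 kJ/mol.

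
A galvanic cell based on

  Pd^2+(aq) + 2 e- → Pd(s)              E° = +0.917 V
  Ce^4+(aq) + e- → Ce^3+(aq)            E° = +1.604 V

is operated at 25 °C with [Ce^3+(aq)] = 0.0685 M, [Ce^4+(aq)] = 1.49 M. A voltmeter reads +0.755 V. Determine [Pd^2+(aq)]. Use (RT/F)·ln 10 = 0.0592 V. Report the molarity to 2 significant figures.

Ce⁴⁺/Ce³⁺ is the cathode (higher E°); E°cell = +1.604 − (+0.917) = +0.687 V with n = 2.
Rearranging E = E° − (0.0592/n)·log Q gives log Q = 2(+0.687 − (+0.755))/0.0592 = −2.297.
For 2 Ce^4+(aq) + Pd(s) → 2 Ce^3+(aq) + Pd^2+(aq), the reaction quotient is Q = ([Ce^3+(aq)]^2·[Pd^2+(aq)]) / [Ce^4+(aq)]^2.
Isolating [Pd^2+(aq)] in Q = 10^{−2.297} yields log [Pd^2+(aq)] = 0.378, i.e. 2.4 M.

2.4 M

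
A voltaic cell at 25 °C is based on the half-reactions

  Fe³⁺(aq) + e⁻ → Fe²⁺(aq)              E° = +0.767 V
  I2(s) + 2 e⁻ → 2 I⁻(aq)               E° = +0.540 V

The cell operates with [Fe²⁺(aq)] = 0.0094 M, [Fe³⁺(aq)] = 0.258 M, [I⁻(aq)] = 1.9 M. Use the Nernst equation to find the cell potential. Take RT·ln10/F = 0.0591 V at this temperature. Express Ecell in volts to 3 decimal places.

+0.328 V

Since E°(Fe³⁺/Fe²⁺) > E°(I₂/I⁻), Fe³⁺/Fe²⁺ serves as the cathode.
E°cell = +0.767 − (+0.540) = +0.227 V, with n = 2 electrons transferred.
Balancing gives 2 Fe³⁺(aq) + 2 I⁻(aq) → 2 Fe²⁺(aq) + I2(s); hence Q = [Fe²⁺(aq)]^2 / ([Fe³⁺(aq)]^2·[I⁻(aq)]^2) = 0.000368 (log Q = −3.434).
E = E° − (0.0591/n)·log Q = +0.227 − (0.0591/2)(−3.434) = +0.328 V.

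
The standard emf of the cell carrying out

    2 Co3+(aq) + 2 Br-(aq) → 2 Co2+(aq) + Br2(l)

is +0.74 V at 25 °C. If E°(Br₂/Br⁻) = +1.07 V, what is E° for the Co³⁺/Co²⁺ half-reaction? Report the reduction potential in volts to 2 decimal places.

+1.81 V

In the reaction as written the Co³⁺/Co²⁺ couple is reduced (cathode) and Br₂/Br⁻ is oxidized (anode), so E°cell = E°(Co³⁺/Co²⁺) − E°(Br₂/Br⁻).
E°(Co³⁺/Co²⁺) = E°cell + E°(anode) = +0.74 + (+1.07) = +1.81 V.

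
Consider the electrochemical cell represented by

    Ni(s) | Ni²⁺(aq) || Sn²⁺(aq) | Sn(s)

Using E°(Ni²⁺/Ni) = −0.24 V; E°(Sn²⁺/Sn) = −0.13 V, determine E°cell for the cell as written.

+0.11 V

By convention the left-hand electrode in cell notation is the anode (oxidation) and the right-hand electrode is the cathode (reduction).
E°cell = E°(right) − E°(left) = −0.13 − (−0.24) = +0.11 V.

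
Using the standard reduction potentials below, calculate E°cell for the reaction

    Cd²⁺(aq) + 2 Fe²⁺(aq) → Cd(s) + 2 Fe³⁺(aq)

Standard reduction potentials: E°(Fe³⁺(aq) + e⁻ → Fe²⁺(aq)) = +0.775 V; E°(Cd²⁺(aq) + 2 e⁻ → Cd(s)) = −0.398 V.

−1.173 V

Cd²⁺(aq) gains electrons, so the Cd²⁺/Cd couple is the cathode; the Fe³⁺/Fe²⁺ couple is the anode.
E°cell = E°(cathode) − E°(anode) = −0.398 − (+0.775) = −1.173 V.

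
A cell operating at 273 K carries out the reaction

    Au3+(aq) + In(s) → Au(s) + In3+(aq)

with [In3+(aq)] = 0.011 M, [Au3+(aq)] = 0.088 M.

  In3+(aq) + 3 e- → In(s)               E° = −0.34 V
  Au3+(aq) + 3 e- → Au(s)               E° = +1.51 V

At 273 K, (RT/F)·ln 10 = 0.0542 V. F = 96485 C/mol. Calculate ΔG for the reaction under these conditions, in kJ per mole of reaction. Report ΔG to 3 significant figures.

−540 kJ/mol

E°cell = +1.51 − (−0.34) = +1.85 V; the balanced reaction transfers n = 3 electrons.
Here Q = [In3+(aq)] / [Au3+(aq)] = 0.125 (log Q = −0.903), giving E = +1.85 − (0.0542/3)·(−0.903) = +1.8663 V.
Finally ΔG = −nFE = −(3)(96485 C/mol)(+1.8663 V) = −540 kJ/mol.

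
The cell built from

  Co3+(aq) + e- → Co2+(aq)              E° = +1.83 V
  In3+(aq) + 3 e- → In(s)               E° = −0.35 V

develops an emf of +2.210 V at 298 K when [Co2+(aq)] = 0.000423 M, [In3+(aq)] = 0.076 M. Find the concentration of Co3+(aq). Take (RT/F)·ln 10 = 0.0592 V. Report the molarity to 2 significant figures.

With Co³⁺/Co²⁺ at the cathode and In³⁺/In at the anode, E°cell = +1.83 − (−0.35) = +2.18 V (n = 3).
From the Nernst equation, log Q = n(E° − E)/0.0592 = 3·(+2.18 − (+2.210))/0.0592 = −1.520.
For 3 Co3+(aq) + In(s) → 3 Co2+(aq) + In3+(aq), the reaction quotient is Q = ([Co2+(aq)]^3·[In3+(aq)]) / [Co3+(aq)]^3.
Solving for the unknown gives log [Co3+(aq)] = −3.240, so [Co3+(aq)] ≈ 0.00058 M.

0.00058 M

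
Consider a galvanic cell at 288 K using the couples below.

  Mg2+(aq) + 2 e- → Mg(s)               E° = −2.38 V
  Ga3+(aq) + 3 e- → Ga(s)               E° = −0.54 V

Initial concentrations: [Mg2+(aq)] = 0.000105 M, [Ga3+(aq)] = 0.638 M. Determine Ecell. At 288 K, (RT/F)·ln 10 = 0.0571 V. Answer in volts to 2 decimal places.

Since E°(Ga³⁺/Ga) > E°(Mg²⁺/Mg), Ga³⁺/Ga serves as the cathode.
E°cell = −0.54 − (−2.38) = +1.84 V, with n = 6 electrons transferred.
Balancing gives 2 Ga3+(aq) + 3 Mg(s) → 2 Ga(s) + 3 Mg2+(aq); hence Q = [Mg2+(aq)]^3 / [Ga3+(aq)]^2 = 2.84×10^−12 (log Q = −11.546).
E = E° − (0.0571/n)·log Q = +1.84 − (0.0571/6)(−11.546) = +1.95 V.

+1.95 V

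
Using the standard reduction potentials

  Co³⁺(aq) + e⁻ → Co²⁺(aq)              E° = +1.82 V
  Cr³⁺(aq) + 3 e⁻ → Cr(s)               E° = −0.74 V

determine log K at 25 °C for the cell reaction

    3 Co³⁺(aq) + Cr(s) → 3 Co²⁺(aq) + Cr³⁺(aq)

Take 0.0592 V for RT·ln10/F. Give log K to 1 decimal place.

log K = 129.7

The Co³⁺/Co²⁺ couple is reduced (cathode); E°cell = +1.82 − (−0.74) = +2.56 V with n = 3.
At equilibrium E = 0, so log K = nE°cell / 0.0592 = (3)(+2.56) / 0.0592 = 129.7.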